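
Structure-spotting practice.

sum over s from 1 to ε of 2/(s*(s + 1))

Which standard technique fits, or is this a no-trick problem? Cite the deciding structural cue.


Technique: telescoping — integer-spaced poles in 2/(s*(s + 1)) are the telescoping signature in disguise.


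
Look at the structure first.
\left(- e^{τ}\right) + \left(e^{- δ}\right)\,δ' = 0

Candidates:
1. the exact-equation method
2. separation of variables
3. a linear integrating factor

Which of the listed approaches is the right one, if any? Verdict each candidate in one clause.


Diagnosis: separation of variables — solved for the derivative, the right side splits multiplicatively into a function of each variable alone — divide and integrate each side.
- the exact-equation method — the cross-partial test holds only vacuously — each coefficient lives in its own variable, so the exactness machinery reads no structure the split form does not already show.
- separation of variables: a fit — the right tool for this form.
- a linear integrating factor — the unknown enters nonlinearly (through a power, a denominator, or a transcendental function), which the linear integrating-factor recipe cannot absorb as-is — any repair would come from a preliminary substitution, not the factor.


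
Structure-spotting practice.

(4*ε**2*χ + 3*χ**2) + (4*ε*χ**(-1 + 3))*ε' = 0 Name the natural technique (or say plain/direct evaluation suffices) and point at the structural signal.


Verdict: the exact-equation method — because the two cross partials coincide, the form is conservative as written — recover its potential in (χ, ε).


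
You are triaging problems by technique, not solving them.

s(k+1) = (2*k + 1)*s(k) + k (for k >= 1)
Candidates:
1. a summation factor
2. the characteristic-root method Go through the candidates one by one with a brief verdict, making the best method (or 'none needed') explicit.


Diagnosis: a summation factor — first-order, linear, moving coefficient 2*k + 1: the discrete analogue of an integrating factor handles it.
- a summation factor: applicable, and directly so.
- the characteristic-root method: the coefficients vary with the index, breaking the constant-coefficient structure the method needs.


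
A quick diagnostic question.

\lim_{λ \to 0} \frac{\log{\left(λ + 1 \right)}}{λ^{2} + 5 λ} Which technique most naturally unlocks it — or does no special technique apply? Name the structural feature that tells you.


Method: l'Hôpital's rule (0/0) — plug in 0: top and bottom both hit zero, so differentiate each and retry. The standard small-argument limits would also carry it; the rule is the systematic route.


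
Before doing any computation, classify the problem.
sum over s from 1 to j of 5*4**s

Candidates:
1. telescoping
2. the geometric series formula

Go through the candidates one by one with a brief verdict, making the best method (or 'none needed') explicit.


Best approach: the geometric series formula — each term is 4 times the previous one, so the geometric-series formula applies directly.
- telescoping: neither a shifted-difference shape nor integer-spaced poles are present.
- the geometric series formula — a fit — the right tool for this form.


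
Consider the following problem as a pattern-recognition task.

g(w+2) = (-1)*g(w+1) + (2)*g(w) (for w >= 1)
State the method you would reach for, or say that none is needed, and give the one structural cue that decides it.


Verdict: the characteristic-root method — constant coefficients and linearity mean the ansatz r^w reduces it to solving the characteristic polynomial.


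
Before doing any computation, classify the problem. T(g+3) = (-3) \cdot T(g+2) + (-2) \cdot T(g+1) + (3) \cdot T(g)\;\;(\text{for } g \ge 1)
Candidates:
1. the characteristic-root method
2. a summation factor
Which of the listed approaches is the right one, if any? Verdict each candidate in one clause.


Verdict: the characteristic-root method — the recurrence is linear and homogeneous with constant coefficients, so the ansatz r^g turns it into a polynomial equation for r.
- the characteristic-root method: yes, a natural case for it.
- a summation factor: a summation factor telescopes one-step recursions; this one carries higher-order memory.


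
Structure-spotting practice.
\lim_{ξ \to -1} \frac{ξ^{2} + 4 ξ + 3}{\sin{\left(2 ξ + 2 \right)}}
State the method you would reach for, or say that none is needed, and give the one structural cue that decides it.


Technique: l'Hôpital's rule (0/0) — numerator and denominator both vanish at -1 — a genuine 0/0 form, which is exactly when l'Hôpital applies. A first-order expansion at the point is an equally standard path; the rule packages it.


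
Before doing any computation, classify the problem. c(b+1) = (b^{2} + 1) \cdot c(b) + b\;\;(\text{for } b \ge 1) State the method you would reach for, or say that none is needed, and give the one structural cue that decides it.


Diagnosis: a summation factor — the coefficient b^{2} + 1 drifts with the index, so no fixed root exists; normalizing by the cumulative product telescopes it.


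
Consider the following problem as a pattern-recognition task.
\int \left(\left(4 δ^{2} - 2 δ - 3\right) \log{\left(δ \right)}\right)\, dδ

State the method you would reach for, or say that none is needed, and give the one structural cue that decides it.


Method: integration by parts — one parts step with u = \log{\left(δ \right)} trades the logarithm for an algebraic integrand.


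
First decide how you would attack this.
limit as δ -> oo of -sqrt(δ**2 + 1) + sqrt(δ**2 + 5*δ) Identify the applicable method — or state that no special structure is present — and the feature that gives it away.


Method: conjugate multiplication — turning the difference into a conjugate-rationalized ratio makes the limit readable.


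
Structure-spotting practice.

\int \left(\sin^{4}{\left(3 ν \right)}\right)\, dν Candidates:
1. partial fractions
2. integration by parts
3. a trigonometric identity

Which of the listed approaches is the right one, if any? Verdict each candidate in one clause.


Technique: a trigonometric identity — the exponent on \sin^{4}{\left(3 ν \right)} is even — the power-reduction identity is the standard preprocessing step.
- partial fractions: the expression is not a ratio of polynomials that decomposes further.
- integration by parts: not the natural route: no polynomial-kernel product appears — a recursive parts reduction of the trigonometric product exists, but the identity rewrite is direct.
- a trigonometric identity: applies; the problem has the shape this method handles.


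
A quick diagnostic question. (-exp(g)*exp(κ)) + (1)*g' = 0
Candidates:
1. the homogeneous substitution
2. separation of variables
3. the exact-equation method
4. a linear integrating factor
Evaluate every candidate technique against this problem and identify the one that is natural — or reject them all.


Method: separation of variables — the slope splits multiplicatively: exp(κ) carrying all κ-dependence times exp(g) carrying all g-dependence — separate and integrate.
- the homogeneous substitution — the slope changes under joint rescaling, failing the degree-zero test.
- separation of variables: yes — fits the structure here.
- the exact-equation method: no potential function has this form as its differential, as written.
- a linear integrating factor: the unknown enters nonlinearly (through a power, a denominator, or a transcendental function), which the linear integrating-factor recipe cannot absorb as-is — any repair would come from a preliminary substitution, not the factor.


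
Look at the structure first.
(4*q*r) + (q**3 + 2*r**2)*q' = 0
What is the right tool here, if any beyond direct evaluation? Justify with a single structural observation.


Best approach: the exact-equation method — because the two cross partials coincide, the form is conservative as written — recover its potential in (r, q).


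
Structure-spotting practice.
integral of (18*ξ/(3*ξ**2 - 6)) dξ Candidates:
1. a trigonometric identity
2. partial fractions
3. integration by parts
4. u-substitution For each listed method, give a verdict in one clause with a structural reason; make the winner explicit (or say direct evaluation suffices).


Method: u-substitution — everything non-trivial happens through the inner expression 3*ξ**2 - 6, and its derivative accounts for the remaining factor up to a constant, so set u = 3*ξ**2 - 6.
- a trigonometric identity: no sine or cosine appears, so there is nothing for a trigonometric identity to act on.
- partial fractions — proper and rational, yes, but the denominator has no factorization over the rationals to exploit.
- integration by parts — no split into a nonconstant polynomial times one of the standard kernels — exp, sine, or cosine of a linear argument, or a logarithm — applies here.
- u-substitution: yes — fits the structure here.


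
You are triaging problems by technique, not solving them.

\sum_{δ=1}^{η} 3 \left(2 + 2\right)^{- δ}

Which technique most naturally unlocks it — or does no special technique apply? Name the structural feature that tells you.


Verdict: the geometric series formula — consecutive terms stand in a fixed index-free ratio — the geometric sum formula closes it.


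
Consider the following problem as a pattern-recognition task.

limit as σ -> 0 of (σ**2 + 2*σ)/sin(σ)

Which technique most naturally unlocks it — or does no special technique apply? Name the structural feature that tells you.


Diagnosis: l'Hôpital's rule (0/0) — the 0/0 form at 0 is the signature situation for l'Hôpital's rule. One could equally expand both pieces locally and compare leading terms; the rule does that in one stroke.


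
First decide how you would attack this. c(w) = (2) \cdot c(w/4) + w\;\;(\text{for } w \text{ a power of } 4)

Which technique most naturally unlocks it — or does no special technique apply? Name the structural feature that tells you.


Technique: the master substitution — the argument contracts 4-fold per step: reindex w exponentially and solve the linear recurrence in the new index.


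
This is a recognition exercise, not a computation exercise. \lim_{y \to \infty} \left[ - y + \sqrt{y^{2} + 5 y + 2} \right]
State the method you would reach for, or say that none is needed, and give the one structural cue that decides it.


Best approach: conjugate multiplication — the ∞ − ∞ radical form is the exact trigger for the conjugate maneuver.


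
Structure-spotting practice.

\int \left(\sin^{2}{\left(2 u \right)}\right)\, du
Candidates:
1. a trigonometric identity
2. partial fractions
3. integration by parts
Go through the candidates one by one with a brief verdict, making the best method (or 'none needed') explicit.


Best approach: a trigonometric identity — even powers like \sin^{2}{\left(2 u \right)} never integrate directly; the half-angle identity lowers the degree first.
- a trigonometric identity: yes — fits the structure here.
- partial fractions: there is no rational-function structure to decompose.
- integration by parts: not the natural route: no polynomial-kernel product appears — a recursive parts reduction of the trigonometric product exists, but the identity rewrite is direct.


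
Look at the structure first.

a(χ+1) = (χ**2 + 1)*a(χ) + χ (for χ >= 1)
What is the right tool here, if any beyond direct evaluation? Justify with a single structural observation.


Verdict: a summation factor — one step of memory with a weight χ**2 + 1 that changes as the index grows — the summation-factor construction is built for this.


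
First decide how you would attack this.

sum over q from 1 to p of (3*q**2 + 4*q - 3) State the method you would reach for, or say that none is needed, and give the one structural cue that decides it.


Technique: no special technique — with only polynomial terms in q present, the classical sum-of-powers identities are all you need.


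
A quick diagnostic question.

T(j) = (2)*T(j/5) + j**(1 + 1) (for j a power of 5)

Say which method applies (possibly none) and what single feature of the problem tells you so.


Method: the master substitution — recursion at j/5 is multiplicative in the index; logarithmic reindexing via j = 5^m linearizes it.


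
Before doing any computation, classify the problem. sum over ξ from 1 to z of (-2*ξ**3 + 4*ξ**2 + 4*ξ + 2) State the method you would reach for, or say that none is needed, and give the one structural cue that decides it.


Best approach: no special technique — with only polynomial terms in ξ present, the classical sum-of-powers identities are all you need.


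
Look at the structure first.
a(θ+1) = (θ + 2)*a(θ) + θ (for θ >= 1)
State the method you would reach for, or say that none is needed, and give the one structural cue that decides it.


Diagnosis: a summation factor — with the index-dependent coefficient θ + 2, dividing by the cumulative product turns the left side into a pure difference.


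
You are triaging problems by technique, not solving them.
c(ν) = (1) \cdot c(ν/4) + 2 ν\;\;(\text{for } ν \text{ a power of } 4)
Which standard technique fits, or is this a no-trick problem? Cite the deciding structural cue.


Technique: the master substitution — treat m = log base 4 of ν as the new clock: one recursion step advances m by one while ν scales by 4.


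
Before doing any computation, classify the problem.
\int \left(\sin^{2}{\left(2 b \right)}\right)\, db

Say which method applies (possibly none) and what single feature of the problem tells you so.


Diagnosis: a trigonometric identity — an even power like \sin^{2}{\left(2 b \right)} flattens under the half-angle identity into first-degree cosines you can integrate directly.


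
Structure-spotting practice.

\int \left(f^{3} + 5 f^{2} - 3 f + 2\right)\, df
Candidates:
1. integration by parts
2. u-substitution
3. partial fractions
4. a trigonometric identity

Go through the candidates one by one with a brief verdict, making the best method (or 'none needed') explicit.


Best approach: no special technique — a term-by-term power-rule job in f; no substitution or rearrangement earns its keep here.
- integration by parts — splitting off a factor buys nothing — the integrand integrates directly without parts.
- u-substitution: any workable substitution here is cosmetic — the integrand is already in directly integrable form.
- partial fractions — there is no rational-function structure to decompose.
- a trigonometric identity — with no trigonometric functions present, identity rewriting has no target.


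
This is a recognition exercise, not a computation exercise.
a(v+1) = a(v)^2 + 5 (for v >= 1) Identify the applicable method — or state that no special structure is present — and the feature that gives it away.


Best approach: no special technique — the unknown sequence enters the update nonlinearly, so no linear method fits the recurrence as written — direct iteration remains.


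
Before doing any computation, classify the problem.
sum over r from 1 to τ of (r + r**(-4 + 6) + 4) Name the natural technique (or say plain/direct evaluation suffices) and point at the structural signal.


Method: no special technique — the summand is a plain polynomial in r (expanding first if it arrives factored); standard power-sum formulas evaluate it term by term.


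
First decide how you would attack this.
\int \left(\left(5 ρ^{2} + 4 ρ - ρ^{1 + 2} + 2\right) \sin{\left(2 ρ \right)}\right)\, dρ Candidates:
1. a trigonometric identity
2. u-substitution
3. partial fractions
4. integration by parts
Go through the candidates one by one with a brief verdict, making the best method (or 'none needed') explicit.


Technique: integration by parts — (5 ρ^{2} + 4 ρ - ρ^{1 + 2} + 2) dies after finitely many derivatives while \sin{\left(2 ρ \right)} cycles under integration — the tabular/parts setup.
- a trigonometric identity — there is no trigonometric structure whose rewriting would simplify the integrand.
- u-substitution: no subexpression of the integrand serves as a whole-integral substitution inner — individual terms may offer their own, but none carries its derivative as a factor of the full integrand; a working change of variable would have to be constructed from outside the expression.
- partial fractions — the expression is not a ratio of polynomials that decomposes further.
- integration by parts — applies; the problem has the shape this method handles.


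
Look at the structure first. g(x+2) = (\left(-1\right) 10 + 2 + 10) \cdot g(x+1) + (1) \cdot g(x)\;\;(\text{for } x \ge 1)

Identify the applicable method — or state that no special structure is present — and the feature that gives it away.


Diagnosis: the characteristic-root method — shift-invariance with fixed coefficients calls for exponential trials; the characteristic polynomial finds every r^x.


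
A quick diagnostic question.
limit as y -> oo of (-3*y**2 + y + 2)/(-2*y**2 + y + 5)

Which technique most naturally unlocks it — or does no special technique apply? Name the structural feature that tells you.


Method: dominant-term comparison — divide through by the highest power of y; every lower-order term dies and the dominant terms decide the limit. l'Hôpital's at-infinity variant applies to the expression viewed as a single quotient; the leading-term comparison is the direct route.


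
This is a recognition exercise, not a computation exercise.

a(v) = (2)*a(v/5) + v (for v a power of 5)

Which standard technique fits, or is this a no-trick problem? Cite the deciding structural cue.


Verdict: the master substitution — the argument contracts 5-fold per step: reindex v exponentially and solve the linear recurrence in the new index.


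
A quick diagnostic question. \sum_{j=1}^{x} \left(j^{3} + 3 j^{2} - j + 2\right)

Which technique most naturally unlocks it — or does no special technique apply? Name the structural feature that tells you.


Best approach: no special technique — constant-multiple powers of j with no cancellation partners and no common ratio — use the standard power-sum formulas.


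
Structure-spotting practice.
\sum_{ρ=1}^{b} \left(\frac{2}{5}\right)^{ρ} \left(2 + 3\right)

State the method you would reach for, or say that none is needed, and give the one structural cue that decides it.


Best approach: the geometric series formula — the ratio of consecutive terms is the constant \frac{2}{5}, independent of the index — a geometric sum.


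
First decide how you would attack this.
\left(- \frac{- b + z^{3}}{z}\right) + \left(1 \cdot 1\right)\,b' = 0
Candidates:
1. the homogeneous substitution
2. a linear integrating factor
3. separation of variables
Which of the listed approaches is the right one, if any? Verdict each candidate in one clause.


Method: a linear integrating factor — linear in the unknown with genuine forcing: multiply through by the exponential of the integrated coefficient and the left side closes into one derivative.
- the homogeneous substitution: the slope is not a function of the ratio of the variables alone.
- a linear integrating factor: applicable, and directly so.
- separation of variables — no division isolates the independent variable from the unknown.


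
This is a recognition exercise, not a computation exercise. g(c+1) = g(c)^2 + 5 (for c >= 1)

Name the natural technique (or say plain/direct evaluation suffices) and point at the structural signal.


Method: no special technique — once the recursion is nonlinear, characteristic roots, master substitutions, and summation factors are all off the table.


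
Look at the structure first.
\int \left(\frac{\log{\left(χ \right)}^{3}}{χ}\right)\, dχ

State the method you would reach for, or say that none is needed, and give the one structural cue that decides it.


Best approach: u-substitution — everything non-trivial happens through the inner expression \log{\left(χ \right)}, and its derivative accounts for the remaining factor up to a constant, so set u = \log{\left(χ \right)}.


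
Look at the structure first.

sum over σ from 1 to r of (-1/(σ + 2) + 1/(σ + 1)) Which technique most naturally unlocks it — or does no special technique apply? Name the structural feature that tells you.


Best approach: telescoping — each term adds 1/(σ + 1) and subtracts the same expression advanced one index; that subtracted piece cancels against the next term's added copy — only the boundary terms survive.


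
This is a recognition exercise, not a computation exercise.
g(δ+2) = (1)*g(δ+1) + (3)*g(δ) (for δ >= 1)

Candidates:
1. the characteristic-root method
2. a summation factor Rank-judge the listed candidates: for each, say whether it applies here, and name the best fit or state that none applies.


Verdict: the characteristic-root method — constant coefficients and linearity mean the ansatz r^δ reduces it to solving the characteristic polynomial.
- the characteristic-root method — yes — fits the structure here.
- a summation factor — the recurrence reaches back more than one step, outside the first-order family a summation factor normalizes.


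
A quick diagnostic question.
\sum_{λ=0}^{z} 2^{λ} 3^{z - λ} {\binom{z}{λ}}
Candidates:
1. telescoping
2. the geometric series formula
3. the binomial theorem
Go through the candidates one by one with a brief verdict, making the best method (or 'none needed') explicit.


Technique: the binomial theorem — binomial coefficients against complementary powers of 2 and 3: recognize the binomial expansion and resum.
- telescoping — writing out consecutive terms as given produces no pairwise cancellation.
- the geometric series formula — the term-to-term ratio drifts with the index — the one thing the geometric formula cannot absorb.
- the binomial theorem: applicable, and directly so.


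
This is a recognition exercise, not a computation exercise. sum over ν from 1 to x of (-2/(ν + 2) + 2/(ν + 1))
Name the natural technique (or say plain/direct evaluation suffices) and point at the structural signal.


Method: telescoping — the piece each term subtracts is 2/(ν + 1) advanced by one index, and it reappears with a plus sign leading the following term — the sum collapses to its boundary terms.


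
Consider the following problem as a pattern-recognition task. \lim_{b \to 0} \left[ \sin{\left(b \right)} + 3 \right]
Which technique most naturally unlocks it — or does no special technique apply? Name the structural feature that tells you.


Technique: no special technique — no vanishing denominator and no indeterminate clash at the point — evaluation is immediate.


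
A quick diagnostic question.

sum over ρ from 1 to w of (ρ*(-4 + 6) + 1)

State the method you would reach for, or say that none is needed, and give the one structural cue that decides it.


Best approach: no special technique — the sum is polynomial through and through; closed forms for each power of ρ finish it directly.


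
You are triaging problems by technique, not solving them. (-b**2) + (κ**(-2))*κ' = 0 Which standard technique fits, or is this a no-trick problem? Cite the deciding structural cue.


Verdict: separation of variables — separating collects all κ-dependence with the derivative and leaves all b-dependence opposite: variables separate. The cross-partial test also passes here (vacuously, each side single-variable); the potential-function route would work, separation is simply more immediate.


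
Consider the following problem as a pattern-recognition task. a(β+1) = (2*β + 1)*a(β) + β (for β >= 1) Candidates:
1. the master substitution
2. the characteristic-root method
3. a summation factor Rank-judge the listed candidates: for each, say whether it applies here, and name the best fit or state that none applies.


Technique: a summation factor — it is first-order linear but the coefficient 2*β + 1 depends on the index, so multiply through by a summation factor to telescope it.
- the master substitution: the recursion shifts the index rather than dividing it.
- the characteristic-root method — an index-dependent weight blocks the pure exponential ansatz.
- a summation factor — yes, a natural case for it.


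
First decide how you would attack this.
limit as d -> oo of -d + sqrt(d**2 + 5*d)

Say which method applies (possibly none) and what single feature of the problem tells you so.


Verdict: conjugate multiplication — sqrt(d**2 + 5*d) and d both blow up, but their difference is tame once the conjugate rationalizes it.


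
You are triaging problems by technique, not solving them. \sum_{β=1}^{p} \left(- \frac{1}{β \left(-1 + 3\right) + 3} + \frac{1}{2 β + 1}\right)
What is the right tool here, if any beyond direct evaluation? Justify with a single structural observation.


Technique: telescoping — a difference of consecutive values of one function (\frac{1}{2 β + 1} at one index and the next) — telescoping by construction.


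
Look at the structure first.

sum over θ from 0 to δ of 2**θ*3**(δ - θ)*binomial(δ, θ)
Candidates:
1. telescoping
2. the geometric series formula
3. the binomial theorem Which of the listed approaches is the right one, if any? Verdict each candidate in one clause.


Method: the binomial theorem — terms weighting binomial(δ, θ) against matched powers of 2 and 3 reassemble into (2 + 3)^δ by the binomial theorem.
- telescoping — the summand is not presented as a shifted difference — a telescoping rewrite may exist, but the displayed structure does not offer one.
- the geometric series formula — the term-to-term ratio changes with the index, so the geometric formula cannot close it.
- the binomial theorem: yes — fits the structure here.


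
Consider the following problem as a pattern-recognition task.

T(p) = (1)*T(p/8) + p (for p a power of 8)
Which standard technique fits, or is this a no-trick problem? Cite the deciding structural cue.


Method: the master substitution — the argument contracts 8-fold per step: reindex p exponentially and solve the linear recurrence in the new index.


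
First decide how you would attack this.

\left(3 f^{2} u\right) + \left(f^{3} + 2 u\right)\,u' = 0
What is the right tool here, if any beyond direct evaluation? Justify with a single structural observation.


Diagnosis: the exact-equation method — checking ∂/∂u of 3 f^{2} u against ∂/∂f of f^{3} + 2 u: they match — the equation is exact as it stands.


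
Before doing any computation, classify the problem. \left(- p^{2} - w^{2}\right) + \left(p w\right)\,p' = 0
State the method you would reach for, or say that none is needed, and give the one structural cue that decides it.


Verdict: the homogeneous substitution — the slope's numerator and denominator have matching total degree, so it depends only on p/w and the ratio substitution collapses it. A Bernoulli rewrite works here as the equation stands — the homogeneous substitution is the more immediate reading.


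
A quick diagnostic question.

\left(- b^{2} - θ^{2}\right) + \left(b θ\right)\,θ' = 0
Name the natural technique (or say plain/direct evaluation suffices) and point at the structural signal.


Diagnosis: the homogeneous substitution — the slope's numerator and denominator share total degree; set v = θ/b and the equation drops to separable form. A Bernoulli substitution is a fair alternative on this equation directly; the homogeneous reading takes it as given.


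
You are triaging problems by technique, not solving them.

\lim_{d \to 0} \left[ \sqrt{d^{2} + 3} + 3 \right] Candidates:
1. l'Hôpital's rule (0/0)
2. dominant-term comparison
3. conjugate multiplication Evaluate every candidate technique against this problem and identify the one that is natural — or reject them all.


Technique: no special technique — no denominator vanishes and nothing blows up at 0: direct substitution is the whole computation.
- l'Hôpital's rule (0/0): substituting the point gives a finite value outright — there is no indeterminate clash to repair.
- dominant-term comparison — this limit is not decided by comparing leading-term growth at infinity.
- conjugate multiplication — no divergent radical difference is present for a conjugate pair to cancel.


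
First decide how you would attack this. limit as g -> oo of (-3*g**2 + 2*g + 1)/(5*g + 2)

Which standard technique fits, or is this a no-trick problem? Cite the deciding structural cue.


Technique: dominant-term comparison — as g grows, only the highest-degree terms matter — compare leading terms and read the limit off. l'Hôpital's at-infinity variant applies to the expression viewed as a single quotient; the leading-term comparison is the direct route.


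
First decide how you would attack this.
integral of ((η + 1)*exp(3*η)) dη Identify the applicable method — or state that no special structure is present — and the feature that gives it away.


Best approach: integration by parts — η + 1 dies after finitely many derivatives while exp(3*η) cycles under integration — the tabular/parts setup.


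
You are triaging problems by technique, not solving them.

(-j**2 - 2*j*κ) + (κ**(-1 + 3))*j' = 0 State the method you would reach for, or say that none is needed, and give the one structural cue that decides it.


Technique: the homogeneous substitution — scaling κ and j together leaves the slope fixed — it depends only on j/κ, so substitute the ratio. This doubles as a Bernoulli equation in the unknown as written; the homogeneous route needs no setup at all.


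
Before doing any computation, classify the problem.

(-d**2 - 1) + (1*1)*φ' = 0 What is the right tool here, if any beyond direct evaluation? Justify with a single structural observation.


Method: no special technique — the slope is a pure function of d; integrate both sides and be done.


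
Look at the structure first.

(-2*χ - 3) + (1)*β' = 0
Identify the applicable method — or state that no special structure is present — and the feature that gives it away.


Diagnosis: no special technique — the slope is a pure function of χ; integrate both sides and be done.


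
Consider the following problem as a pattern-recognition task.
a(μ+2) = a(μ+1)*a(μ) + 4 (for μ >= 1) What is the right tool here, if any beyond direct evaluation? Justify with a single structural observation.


Method: no special technique — the update rule curves (it is not linear in the unknown sequence), so no superposition-based closed form attaches — iterate or study it directly.


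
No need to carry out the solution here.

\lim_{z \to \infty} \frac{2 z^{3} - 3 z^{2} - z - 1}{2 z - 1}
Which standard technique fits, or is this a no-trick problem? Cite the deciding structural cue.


Diagnosis: dominant-term comparison — as z grows, only the highest-degree terms matter — compare leading terms and read the limit off. As a single quotient, the ∞/∞ shape would yield to repeated differentiation as well — the growth comparison gets there in one look.


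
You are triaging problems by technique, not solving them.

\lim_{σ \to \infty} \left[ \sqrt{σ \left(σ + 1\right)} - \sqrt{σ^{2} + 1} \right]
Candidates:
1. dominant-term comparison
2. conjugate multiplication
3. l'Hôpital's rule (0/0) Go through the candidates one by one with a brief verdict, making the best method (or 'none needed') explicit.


Technique: conjugate multiplication — both pieces blow up but their difference is finite; the conjugate trick rationalizes \sqrt{σ \left(σ + 1\right)} - \sqrt{σ^{2} + 1}.
- dominant-term comparison — this is not a rational comparison of growth rates at infinity.
- conjugate multiplication — applicable, and directly so.
- l'Hôpital's rule (0/0) — substitution produces ∞ − ∞ rather than a vanishing quotient; the rule needs a 0/0 ratio to act on.


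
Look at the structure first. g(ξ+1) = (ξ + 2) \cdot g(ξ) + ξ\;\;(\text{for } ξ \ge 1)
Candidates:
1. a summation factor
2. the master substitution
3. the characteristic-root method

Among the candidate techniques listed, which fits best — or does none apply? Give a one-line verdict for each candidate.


Technique: a summation factor — with the index-dependent coefficient ξ + 2, dividing by the cumulative product turns the left side into a pure difference.
- a summation factor — applicable, and directly so.
- the master substitution: there is no divide-the-index recursive argument.
- the characteristic-root method: the coefficients vary with the index, breaking the constant-coefficient structure the method needs.


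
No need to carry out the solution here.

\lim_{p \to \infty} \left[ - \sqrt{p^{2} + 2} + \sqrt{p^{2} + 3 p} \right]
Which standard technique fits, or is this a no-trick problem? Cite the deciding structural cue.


Best approach: conjugate multiplication — infinity minus infinity with a radical in play — multiply by the conjugate so the divergences of \sqrt{p^{2} + 3 p} and \sqrt{p^{2} + 2} annihilate.


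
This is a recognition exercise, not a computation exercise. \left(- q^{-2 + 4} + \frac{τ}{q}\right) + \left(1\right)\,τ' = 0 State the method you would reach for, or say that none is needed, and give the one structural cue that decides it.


Verdict: a linear integrating factor — the unknown enters only to the first power against a nonzero forcing term — the integrating-factor template applies directly.


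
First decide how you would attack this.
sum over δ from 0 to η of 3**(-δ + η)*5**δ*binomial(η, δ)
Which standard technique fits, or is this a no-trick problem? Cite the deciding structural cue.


Method: the binomial theorem — terms weighting binomial(η, δ) against matched powers of 5 and 3 reassemble into (5 + 3)^η by the binomial theorem.


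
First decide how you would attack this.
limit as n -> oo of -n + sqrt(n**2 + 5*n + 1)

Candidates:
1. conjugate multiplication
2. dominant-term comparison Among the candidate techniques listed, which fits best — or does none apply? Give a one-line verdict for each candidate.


Verdict: conjugate multiplication — this difference gives up after one conjugate multiplication — the radical structure cancels against its conjugate.
- conjugate multiplication: applies; the problem has the shape this method handles.
- dominant-term comparison — no ranking of term growth rates resolves the limit here.


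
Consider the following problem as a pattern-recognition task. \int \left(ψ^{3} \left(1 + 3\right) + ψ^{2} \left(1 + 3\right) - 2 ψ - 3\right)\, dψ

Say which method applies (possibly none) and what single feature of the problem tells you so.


Technique: no special technique — every term is a constant multiple of a power of ψ; term-wise power-rule integration needs no preliminary transformation.


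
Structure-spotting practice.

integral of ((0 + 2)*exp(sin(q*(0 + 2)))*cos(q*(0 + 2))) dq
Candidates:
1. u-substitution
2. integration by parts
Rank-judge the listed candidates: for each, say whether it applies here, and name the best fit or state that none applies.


Verdict: u-substitution — collected, the integrand has one factor that is, up to a constant, the derivative of an inner expression the rest depends on — substitute for that inner expression.
- u-substitution: yes, a natural case for it.
- integration by parts — there is no nonconstant-polynomial-times-kernel split with an exp, sine, cosine (degree-1 argument), or logarithm partner.


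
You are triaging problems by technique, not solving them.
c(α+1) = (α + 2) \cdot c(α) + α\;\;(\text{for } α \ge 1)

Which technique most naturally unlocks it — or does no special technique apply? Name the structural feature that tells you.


Diagnosis: a summation factor — it is first-order linear but the coefficient α + 2 depends on the index, so multiply through by a summation factor to telescope it.


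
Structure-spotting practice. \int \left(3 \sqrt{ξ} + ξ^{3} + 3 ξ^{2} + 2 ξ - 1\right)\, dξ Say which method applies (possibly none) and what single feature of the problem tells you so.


Verdict: no special technique — scan for structure and find none: constant multiples of powers of ξ, integrate directly.


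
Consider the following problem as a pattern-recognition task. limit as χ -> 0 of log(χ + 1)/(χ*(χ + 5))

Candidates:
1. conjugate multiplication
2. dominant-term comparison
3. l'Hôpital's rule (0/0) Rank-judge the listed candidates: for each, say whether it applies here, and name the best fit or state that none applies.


Diagnosis: l'Hôpital's rule (0/0) — substituting 0 gives 0 over 0; differentiate top and bottom once and re-evaluate. Expanding numerator and denominator to first order gives the same value — the rule automates exactly that.
- conjugate multiplication: multiplying by a conjugate would not remove any indeterminacy here.
- dominant-term comparison — leading-power comparison does not apply to this form.
- l'Hôpital's rule (0/0) — applies; the problem has the shape this method handles.


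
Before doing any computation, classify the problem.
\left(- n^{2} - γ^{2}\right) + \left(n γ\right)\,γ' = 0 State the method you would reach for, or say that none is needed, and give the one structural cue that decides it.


Best approach: the homogeneous substitution — the slope's numerator and denominator share total degree; set v = γ/n and the equation drops to separable form. A Bernoulli substitution is a fair alternative on this equation directly; the homogeneous reading takes it as given.


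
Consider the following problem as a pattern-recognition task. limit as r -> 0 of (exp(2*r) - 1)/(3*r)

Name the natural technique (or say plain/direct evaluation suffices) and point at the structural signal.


Diagnosis: l'Hôpital's rule (0/0) — substituting 0 gives 0 over 0; differentiate top and bottom once and re-evaluate. The standard small-argument limits would also carry it; the rule is the systematic route.


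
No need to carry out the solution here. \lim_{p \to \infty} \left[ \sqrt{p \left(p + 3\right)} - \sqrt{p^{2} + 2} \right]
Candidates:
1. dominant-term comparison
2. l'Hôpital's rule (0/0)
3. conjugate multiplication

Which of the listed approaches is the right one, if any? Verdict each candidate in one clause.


Method: conjugate multiplication — this difference gives up after one conjugate multiplication — the radical structure cancels against its conjugate.
- dominant-term comparison: no dominant-degree comparison decides it.
- l'Hôpital's rule (0/0) — the expression is a difference driving to ∞ − ∞, not a 0/0 quotient — there is no ratio for the rule to differentiate.
- conjugate multiplication: yes — fits the structure here.


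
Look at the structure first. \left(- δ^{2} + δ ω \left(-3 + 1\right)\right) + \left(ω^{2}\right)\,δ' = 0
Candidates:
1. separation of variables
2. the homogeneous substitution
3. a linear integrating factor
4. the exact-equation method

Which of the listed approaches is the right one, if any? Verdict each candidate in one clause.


Method: the homogeneous substitution — the slope is degree-zero homogeneous: the ratio substitution v = δ/ω collapses it. Rearranged, this also fits the Bernoulli template directly; the homogeneous substitution reads the structure without the rearrangement.
- separation of variables — no division isolates the independent variable from the unknown.
- the homogeneous substitution: applicable, and directly so.
- a linear integrating factor: a nonlinear term in the unknown puts this outside the integrating-factor template.
- the exact-equation method — the mixed partial derivatives differ, so the left side is not a total differential.


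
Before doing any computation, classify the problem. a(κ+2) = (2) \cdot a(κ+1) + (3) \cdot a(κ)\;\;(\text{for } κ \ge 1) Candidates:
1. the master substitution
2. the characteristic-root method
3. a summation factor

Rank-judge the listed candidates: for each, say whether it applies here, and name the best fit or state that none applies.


Diagnosis: the characteristic-root method — because shifting κ leaves the equation's coefficients unchanged, exponential trials reduce it to algebra.
- the master substitution — the recursive argument is a shift of the index, not a fixed fraction of it.
- the characteristic-root method — yes — fits the structure here.
- a summation factor: a summation factor telescopes one-step recursions; this one carries higher-order memory.
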